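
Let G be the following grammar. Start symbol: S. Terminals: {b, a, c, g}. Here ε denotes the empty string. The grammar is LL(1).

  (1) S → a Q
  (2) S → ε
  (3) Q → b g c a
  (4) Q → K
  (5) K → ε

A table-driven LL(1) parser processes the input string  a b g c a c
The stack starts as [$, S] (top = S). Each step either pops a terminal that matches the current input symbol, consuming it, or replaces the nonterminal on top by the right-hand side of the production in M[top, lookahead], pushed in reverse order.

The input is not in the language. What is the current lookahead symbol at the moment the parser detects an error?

     Stack      Input          Action
  1  $ S        a b g c a c $  expand S → a Q
  2  $ Q a      a b g c a c $  match a
  3  $ Q        b g c a c $    expand Q → b g c a
  4  $ a c g b  b g c a c $    match b
  5  $ a c g    g c a c $      match g
  6  $ a c      c a c $        match c
  7  $ a        a c $          match a
  8  $          c $            error: stack empty but input remains

c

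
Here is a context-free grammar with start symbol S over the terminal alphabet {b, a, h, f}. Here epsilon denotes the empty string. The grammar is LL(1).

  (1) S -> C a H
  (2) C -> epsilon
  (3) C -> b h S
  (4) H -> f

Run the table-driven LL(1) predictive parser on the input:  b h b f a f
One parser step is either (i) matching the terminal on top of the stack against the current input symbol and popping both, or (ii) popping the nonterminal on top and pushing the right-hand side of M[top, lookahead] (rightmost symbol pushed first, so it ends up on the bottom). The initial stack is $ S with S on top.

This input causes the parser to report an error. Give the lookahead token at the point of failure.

f

     Stack            Input          Action
  1  $ S              b h b f a f $  expand S -> C a H
  2  $ H a C          b h b f a f $  expand C -> b h S
  3  $ H a S h b      b h b f a f $  match b
  4  $ H a S h        h b f a f $    match h
  5  $ H a S          b f a f $      expand S -> C a H
  6  $ H a H a C      b f a f $      expand C -> b h S
  7  $ H a H a S h b  b f a f $      match b
  8  $ H a H a S h    f a f $        error: top is terminal h but lookahead is f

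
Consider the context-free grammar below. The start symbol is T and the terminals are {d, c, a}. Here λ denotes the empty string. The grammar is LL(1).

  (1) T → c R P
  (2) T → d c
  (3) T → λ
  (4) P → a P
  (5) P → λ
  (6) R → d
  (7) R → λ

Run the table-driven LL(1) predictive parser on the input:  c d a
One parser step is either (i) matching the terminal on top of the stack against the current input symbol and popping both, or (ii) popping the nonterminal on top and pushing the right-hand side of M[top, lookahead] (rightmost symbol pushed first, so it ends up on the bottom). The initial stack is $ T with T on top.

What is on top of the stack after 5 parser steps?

     Stack    Input    Action
  1  $ T      c d a $  expand T → c R P
  2  $ P R c  c d a $  match c
  3  $ P R    d a $    expand R → d
  4  $ P d    d a $    match d
  5  $ P      a $      expand P → a P
Stack after step 5: $ P a (top = a).

a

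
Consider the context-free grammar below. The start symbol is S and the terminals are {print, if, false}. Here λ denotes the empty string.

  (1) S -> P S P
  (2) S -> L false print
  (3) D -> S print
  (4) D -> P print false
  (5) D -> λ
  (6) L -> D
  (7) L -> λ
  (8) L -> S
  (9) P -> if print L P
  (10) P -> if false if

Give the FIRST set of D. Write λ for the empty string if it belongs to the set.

FIRST(P) = {if}
FIRST(S) = {false, if}  (via P S P, L false print)
FIRST(D) = {λ, false, if}  (via S print, P print false)
FIRST(L) = {λ, false, if}  (via D, S)

{λ, false, if}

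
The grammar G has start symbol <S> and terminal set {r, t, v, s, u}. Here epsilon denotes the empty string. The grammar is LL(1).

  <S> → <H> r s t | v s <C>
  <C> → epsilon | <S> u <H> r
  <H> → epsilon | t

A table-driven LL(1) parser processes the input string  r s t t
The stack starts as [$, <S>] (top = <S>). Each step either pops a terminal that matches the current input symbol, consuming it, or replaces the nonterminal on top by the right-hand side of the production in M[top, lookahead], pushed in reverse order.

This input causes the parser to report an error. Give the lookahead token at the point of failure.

     Stack        Input      Action
  1  $ <S>        r s t t $  expand <S> → <H> r s t
  2  $ t s r <H>  r s t t $  expand <H> → epsilon
  3  $ t s r      r s t t $  match r
  4  $ t s        s t t $    match s
  5  $ t          t t $      match t
  6  $            t $        error: stack empty but input remains

t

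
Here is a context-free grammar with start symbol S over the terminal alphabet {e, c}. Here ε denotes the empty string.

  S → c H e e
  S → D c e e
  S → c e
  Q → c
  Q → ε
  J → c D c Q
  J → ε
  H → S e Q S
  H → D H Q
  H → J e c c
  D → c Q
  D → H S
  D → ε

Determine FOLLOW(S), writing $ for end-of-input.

{$, c, e}

FIRST(Q): from Q→c we get {c}; from Q→ε we get {ε}. So FIRST(Q) = {ε, c}.
FIRST(J): from J→c D c Q we get {c}; from J→ε we get {ε}. So FIRST(J) = {ε, c}.
FIRST(S): from S→c H e e we get {c}; from S→D c e e we get {c, e}; from S→c e we get {c}. So FIRST(S) = {c, e}.
FIRST(H): from H→S e Q S we get {c, e}; from H→D H Q we get {c, e}; from H→J e c c we get {c, e}. So FIRST(H) = {c, e}.
FIRST(D): from D→c Q we get {c}; from D→H S we get {c, e}; from D→ε we get {ε}. So FIRST(D) = {ε, c, e}.
FOLLOW(S) includes $ since S is the start symbol.
FOLLOW(J): in H→J e c c, J is followed by e c c with FIRST {e}. Thus FOLLOW(J) = {e}.
FOLLOW(H): in S→c H e e, H is followed by e e with FIRST {e}; in H→D H Q, H is followed by Q with FIRST {ε, c}; in H→D H Q, the suffix after H is nullable (adds nothing new); in D→H S, H is followed by S with FIRST {c, e}. Thus FOLLOW(H) = {c, e}.
FOLLOW(D): in S→D c e e, D is followed by c e e with FIRST {c}; in J→c D c Q, D is followed by c Q with FIRST {c}; in H→D H Q, D is followed by H Q with FIRST {c, e}. Thus FOLLOW(D) = {c, e}.
FOLLOW(S): in H→S e Q S (occurrence 1), S is followed by e Q S with FIRST {e}; in H→S e Q S (occurrence 2), the suffix after S is empty, so FOLLOW(S) ⊇ FOLLOW(H) = {c, e}; in D→H S, the suffix after S is empty, so FOLLOW(S) ⊇ FOLLOW(D) = {c, e}. Thus FOLLOW(S) = {$, c, e}.
FOLLOW(Q): in J→c D c Q, the suffix after Q is empty, so FOLLOW(Q) ⊇ FOLLOW(J) = {e}; in H→S e Q S, Q is followed by S with FIRST {c, e}; in H→D H Q, the suffix after Q is empty, so FOLLOW(Q) ⊇ FOLLOW(H) = {c, e}; in D→c Q, the suffix after Q is empty, so FOLLOW(Q) ⊇ FOLLOW(D) = {c, e}. Thus FOLLOW(Q) = {c, e}.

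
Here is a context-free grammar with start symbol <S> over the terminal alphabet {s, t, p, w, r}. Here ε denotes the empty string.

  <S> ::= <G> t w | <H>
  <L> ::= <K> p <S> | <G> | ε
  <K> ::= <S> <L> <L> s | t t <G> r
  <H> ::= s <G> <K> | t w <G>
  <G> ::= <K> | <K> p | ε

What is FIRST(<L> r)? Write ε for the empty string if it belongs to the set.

FIRST(<H>) = {s, t}
FIRST(<S>) = {s, t}  (via <G> t w, <H>)
FIRST(<K>) = {s, t}  (via <S> <L> <L> s)
FIRST(<G>) = {ε, s, t}  (via <K>, <K> p)
FIRST(<L>) = {ε, s, t}  (via <K> p <S>, <G>)
FIRST(<L> r): take FIRST of each symbol in turn, carrying on past any symbol whose FIRST contains ε; result {r, s, t}.

{r, s, t}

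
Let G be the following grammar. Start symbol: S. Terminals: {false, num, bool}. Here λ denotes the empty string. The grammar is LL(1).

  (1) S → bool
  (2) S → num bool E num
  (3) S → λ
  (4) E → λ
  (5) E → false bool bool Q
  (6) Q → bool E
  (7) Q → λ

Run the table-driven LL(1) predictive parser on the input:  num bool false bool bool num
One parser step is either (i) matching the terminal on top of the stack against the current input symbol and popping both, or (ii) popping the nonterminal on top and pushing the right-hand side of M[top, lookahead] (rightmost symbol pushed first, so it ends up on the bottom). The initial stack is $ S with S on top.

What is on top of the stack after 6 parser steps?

     Stack                    Input                           Action
  1  $ S                      num bool false bool bool num $  expand S → num bool E num
  2  $ num E bool num         num bool false bool bool num $  match num
  3  $ num E bool             bool false bool bool num $      match bool
  4  $ num E                  false bool bool num $           expand E → false bool bool Q
  5  $ num Q bool bool false  false bool bool num $           match false
  6  $ num Q bool bool        bool bool num $                 match bool
Stack after step 6: $ num Q bool (top = bool).

bool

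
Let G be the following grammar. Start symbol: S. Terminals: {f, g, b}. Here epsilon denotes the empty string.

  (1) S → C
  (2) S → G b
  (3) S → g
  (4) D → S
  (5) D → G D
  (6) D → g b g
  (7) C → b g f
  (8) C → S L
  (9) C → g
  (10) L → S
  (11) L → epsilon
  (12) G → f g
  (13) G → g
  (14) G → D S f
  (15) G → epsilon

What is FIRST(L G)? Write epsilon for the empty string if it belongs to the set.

{epsilon, b, f, g}

FIRST(S) = {b, f, g}  (via C, G b)
FIRST(C) = {b, f, g}  (via S L)
FIRST(L) = {epsilon, b, f, g}  (via S)
FIRST(D) = {b, f, g}  (via S, G D)
FIRST(G) = {epsilon, b, f, g}  (via D S f)
FIRST(L G): take FIRST of each symbol in turn, carrying on past any symbol whose FIRST contains epsilon; result {epsilon, b, f, g}.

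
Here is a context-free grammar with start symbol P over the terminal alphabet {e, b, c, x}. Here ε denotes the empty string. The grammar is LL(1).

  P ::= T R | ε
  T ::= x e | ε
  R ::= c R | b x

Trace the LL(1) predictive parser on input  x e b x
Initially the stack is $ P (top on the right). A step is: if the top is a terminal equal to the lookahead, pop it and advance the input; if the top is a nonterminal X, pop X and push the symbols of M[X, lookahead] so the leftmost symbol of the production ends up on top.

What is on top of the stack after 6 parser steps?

     Stack    Input      Action
  1  $ P      x e b x $  expand P ::= T R
  2  $ R T    x e b x $  expand T ::= x e
  3  $ R e x  x e b x $  match x
  4  $ R e    e b x $    match e
  5  $ R      b x $      expand R ::= b x
  6  $ x b    b x $      match b
Stack after step 6: $ x (top = x).

x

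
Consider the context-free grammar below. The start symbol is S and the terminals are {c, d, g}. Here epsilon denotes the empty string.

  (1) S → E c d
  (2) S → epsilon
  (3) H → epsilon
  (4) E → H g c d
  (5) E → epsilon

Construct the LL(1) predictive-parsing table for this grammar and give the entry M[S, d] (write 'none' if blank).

none

FIRST(H) = {epsilon}
FIRST(E) = {epsilon, g}  (via H g c d)
FIRST(S) = {epsilon, c, g}  (via E c d)
FOLLOW(S) includes $ since S is the start symbol.
FOLLOW(S): S appears on no right-hand side. Thus FOLLOW(S) = {$}.
For S → E c d: FIRST(E c d) = {c, g}, so it goes in M[S, t] for t ∈ {c, g}.
For S → epsilon: FIRST(epsilon) = {epsilon}, so it goes in M[S, t] for t ∈ {}; since epsilon ∈ FIRST, also for every t ∈ FOLLOW(S) = {$}.
None of these place a production in M[S, d].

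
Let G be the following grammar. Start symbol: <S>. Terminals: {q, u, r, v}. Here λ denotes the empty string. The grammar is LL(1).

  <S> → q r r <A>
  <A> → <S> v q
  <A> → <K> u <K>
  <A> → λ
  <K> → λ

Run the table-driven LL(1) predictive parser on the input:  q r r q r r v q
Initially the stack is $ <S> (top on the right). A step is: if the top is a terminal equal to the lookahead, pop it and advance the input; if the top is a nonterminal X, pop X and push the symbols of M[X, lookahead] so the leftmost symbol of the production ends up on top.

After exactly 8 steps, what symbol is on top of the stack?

     Stack            Input              Action
  1  $ <S>            q r r q r r v q $  expand <S> → q r r <A>
  2  $ <A> r r q      q r r q r r v q $  match q
  3  $ <A> r r        r r q r r v q $    match r
  4  $ <A> r          r q r r v q $      match r
  5  $ <A>            q r r v q $        expand <A> → <S> v q
  6  $ q v <S>        q r r v q $        expand <S> → q r r <A>
  7  $ q v <A> r r q  q r r v q $        match q
  8  $ q v <A> r r    r r v q $          match r
Stack after step 8: $ q v <A> r (top = r).

r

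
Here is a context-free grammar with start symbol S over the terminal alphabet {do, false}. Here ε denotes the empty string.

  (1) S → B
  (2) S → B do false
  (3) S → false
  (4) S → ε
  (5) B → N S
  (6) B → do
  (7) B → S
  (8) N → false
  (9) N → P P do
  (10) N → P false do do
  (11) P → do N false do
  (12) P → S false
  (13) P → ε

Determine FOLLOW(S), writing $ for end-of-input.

FIRST(S): from S→B we get {ε, do, false}; from S→B do false we get {do, false}; from S→false we get {false}; from S→ε we get {ε}. So FIRST(S) = {ε, do, false}.
FIRST(P): from P→do N false do we get {do}; from P→S false we get {do, false}; from P→ε we get {ε}. So FIRST(P) = {ε, do, false}.
FIRST(N): from N→false we get {false}; from N→P P do we get {do, false}; from N→P false do do we get {do, false}. So FIRST(N) = {do, false}.
FIRST(B): from B→N S we get {do, false}; from B→do we get {do}; from B→S we get {ε, do, false}. So FIRST(B) = {ε, do, false}.
FOLLOW(S) includes $ since S is the start symbol.
FOLLOW(P): in N→P P do (occurrence 1), P is followed by P do with FIRST {do, false}; in N→P P do (occurrence 2), P is followed by do with FIRST {do}; in N→P false do do, P is followed by false do do with FIRST {false}. Thus FOLLOW(P) = {do, false}.
FOLLOW(S): in B→N S, the suffix after S is empty, so FOLLOW(S) ⊇ FOLLOW(B) = {$, do, false}; in B→S, the suffix after S is empty, so FOLLOW(S) ⊇ FOLLOW(B) = {$, do, false}; in P→S false, S is followed by false with FIRST {false}. Thus FOLLOW(S) = {$, do, false}.
FOLLOW(B): in S→B, the suffix after B is empty, so FOLLOW(B) ⊇ FOLLOW(S) = {$, do, false}; in S→B do false, B is followed by do false with FIRST {do}. Thus FOLLOW(B) = {$, do, false}.
FOLLOW(N): in B→N S, N is followed by S with FIRST {ε, do, false}; in B→N S, the suffix after N is nullable, so FOLLOW(N) ⊇ FOLLOW(B) = {$, do, false}; in P→do N false do, N is followed by false do with FIRST {false}. Thus FOLLOW(N) = {$, do, false}.

{$, do, false}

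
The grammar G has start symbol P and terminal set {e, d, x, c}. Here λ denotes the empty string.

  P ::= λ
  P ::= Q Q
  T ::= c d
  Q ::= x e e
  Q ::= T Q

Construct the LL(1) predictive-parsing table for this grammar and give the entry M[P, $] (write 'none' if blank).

P ::= λ

FIRST(T): from T::=c d we get {c}. So FIRST(T) = {c}.
FIRST(Q): from Q::=x e e we get {x}; from Q::=T Q we get {c}. So FIRST(Q) = {c, x}.
FIRST(P): from P::=λ we get {λ}; from P::=Q Q we get {c, x}. So FIRST(P) = {λ, c, x}.
FOLLOW(P) includes $ since P is the start symbol.
FOLLOW(P): P appears on no right-hand side. Thus FOLLOW(P) = {$}.
For P ::= λ: FIRST(λ) = {λ}, so it goes in M[P, t] for t ∈ {}; since λ ∈ FIRST, also for every t ∈ FOLLOW(P) = {$}.
For P ::= Q Q: FIRST(Q Q) = {c, x}, so it goes in M[P, t] for t ∈ {c, x}.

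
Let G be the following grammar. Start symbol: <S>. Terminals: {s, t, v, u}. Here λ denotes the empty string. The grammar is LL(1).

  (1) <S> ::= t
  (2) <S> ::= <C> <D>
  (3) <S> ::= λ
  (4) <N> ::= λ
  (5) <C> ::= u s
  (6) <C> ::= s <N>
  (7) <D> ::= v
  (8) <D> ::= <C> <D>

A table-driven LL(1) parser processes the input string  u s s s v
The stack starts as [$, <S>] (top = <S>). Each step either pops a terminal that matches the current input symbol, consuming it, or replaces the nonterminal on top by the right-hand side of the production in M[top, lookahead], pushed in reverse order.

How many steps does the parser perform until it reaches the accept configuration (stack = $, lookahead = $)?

      Stack        Input        Action
   1  $ <S>        u s s s v $  expand <S> ::= <C> <D>
   2  $ <D> <C>    u s s s v $  expand <C> ::= u s
   3  $ <D> s u    u s s s v $  match u
   4  $ <D> s      s s s v $    match s
   5  $ <D>        s s v $      expand <D> ::= <C> <D>
   6  $ <D> <C>    s s v $      expand <C> ::= s <N>
   7  $ <D> <N> s  s s v $      match s
   8  $ <D> <N>    s v $        expand <N> ::= λ
   9  $ <D>        s v $        expand <D> ::= <C> <D>
  10  $ <D> <C>    s v $        expand <C> ::= s <N>
  11  $ <D> <N> s  s v $        match s
  12  $ <D> <N>    v $          expand <N> ::= λ
  13  $ <D>        v $          expand <D> ::= v
  14  $ v          v $          match v
Accept reached after 14 steps.

14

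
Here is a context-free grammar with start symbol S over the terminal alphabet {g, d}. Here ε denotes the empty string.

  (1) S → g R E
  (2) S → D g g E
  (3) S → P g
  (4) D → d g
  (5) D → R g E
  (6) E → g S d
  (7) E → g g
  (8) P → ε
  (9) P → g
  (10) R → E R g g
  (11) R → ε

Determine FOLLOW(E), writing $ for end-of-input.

{$, d, g}

FIRST(E): from E→g S d we get {g}; from E→g g we get {g}. So FIRST(E) = {g}.
FIRST(P): from P→ε we get {ε}; from P→g we get {g}. So FIRST(P) = {ε, g}.
FIRST(R): from R→E R g g we get {g}; from R→ε we get {ε}. So FIRST(R) = {ε, g}.
FIRST(D): from D→d g we get {d}; from D→R g E we get {g}. So FIRST(D) = {d, g}.
FIRST(S): from S→g R E we get {g}; from S→D g g E we get {d, g}; from S→P g we get {g}. So FIRST(S) = {d, g}.
FOLLOW(S) includes $ since S is the start symbol.
FOLLOW(S): in E→g S d, S is followed by d with FIRST {d}. Thus FOLLOW(S) = {$, d}.
FOLLOW(D): in S→D g g E, D is followed by g g E with FIRST {g}. Thus FOLLOW(D) = {g}.
FOLLOW(E): in S→g R E, the suffix after E is empty, so FOLLOW(E) ⊇ FOLLOW(S) = {$, d}; in S→D g g E, the suffix after E is empty, so FOLLOW(E) ⊇ FOLLOW(S) = {$, d}; in D→R g E, the suffix after E is empty, so FOLLOW(E) ⊇ FOLLOW(D) = {g}; in R→E R g g, E is followed by R g g with FIRST {g}. Thus FOLLOW(E) = {$, d, g}.
FOLLOW(P): in S→P g, P is followed by g with FIRST {g}. Thus FOLLOW(P) = {g}.
FOLLOW(R): in S→g R E, R is followed by E with FIRST {g}; in D→R g E, R is followed by g E with FIRST {g}; in R→E R g g, R is followed by g g with FIRST {g}. Thus FOLLOW(R) = {g}.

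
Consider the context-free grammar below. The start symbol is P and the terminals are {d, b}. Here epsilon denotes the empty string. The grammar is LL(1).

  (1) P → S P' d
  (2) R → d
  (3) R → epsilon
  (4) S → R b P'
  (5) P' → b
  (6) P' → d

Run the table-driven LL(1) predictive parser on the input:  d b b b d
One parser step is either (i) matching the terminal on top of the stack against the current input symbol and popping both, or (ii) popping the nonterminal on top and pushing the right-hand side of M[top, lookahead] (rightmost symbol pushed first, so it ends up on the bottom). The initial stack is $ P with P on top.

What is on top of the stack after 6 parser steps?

step 1: stack=$ P  input=d b b b d $  — expand P → S P' d
step 2: stack=$ d P' S  input=d b b b d $  — expand S → R b P'
step 3: stack=$ d P' P' b R  input=d b b b d $  — expand R → d
step 4: stack=$ d P' P' b d  input=d b b b d $  — match d
step 5: stack=$ d P' P' b  input=b b b d $  — match b
step 6: stack=$ d P' P'  input=b b d $  — expand P' → b
Stack after step 6: $ d P' b (top = b).

b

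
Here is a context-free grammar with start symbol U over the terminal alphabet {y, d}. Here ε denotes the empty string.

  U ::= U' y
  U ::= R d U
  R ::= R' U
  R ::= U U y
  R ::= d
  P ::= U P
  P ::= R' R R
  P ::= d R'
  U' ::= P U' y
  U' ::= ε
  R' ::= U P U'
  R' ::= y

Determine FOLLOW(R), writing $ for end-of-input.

{d, y}

FIRST(U) = {d, y}  (via U' y, R d U)
FIRST(R') = {d, y}  (via U P U')
FIRST(R) = {d, y}  (via R' U, U U y)
FIRST(P) = {d, y}  (via U P, R' R R)
FIRST(U') = {ε, d, y}  (via P U' y)
FOLLOW(U) includes $ since U is the start symbol.
FOLLOW(U): in U::=R d U, the suffix after U is empty (adds nothing new); in R::=R' U, the suffix after U is empty, so FOLLOW(U) ⊇ FOLLOW(R) = {d, y}; in R::=U U y (occurrence 1), U is followed by U y with FIRST {d, y}; in R::=U U y (occurrence 2), U is followed by y with FIRST {y}; in P::=U P, U is followed by P with FIRST {d, y}; in R'::=U P U', U is followed by P U' with FIRST {d, y}. Thus FOLLOW(U) = {$, d, y}.
FOLLOW(R): in U::=R d U, R is followed by d U with FIRST {d}; in P::=R' R R (occurrence 1), R is followed by R with FIRST {d, y}; in P::=R' R R (occurrence 2), the suffix after R is empty, so FOLLOW(R) ⊇ FOLLOW(P) = {d, y}. Thus FOLLOW(R) = {d, y}.
FOLLOW(P): in P::=U P, the suffix after P is empty (adds nothing new); in U'::=P U' y, P is followed by U' y with FIRST {d, y}; in R'::=U P U', P is followed by U' with FIRST {ε, d, y}; in R'::=U P U', the suffix after P is nullable, so FOLLOW(P) ⊇ FOLLOW(R') = {d, y}. Thus FOLLOW(P) = {d, y}.
FOLLOW(R'): in R::=R' U, R' is followed by U with FIRST {d, y}; in P::=R' R R, R' is followed by R R with FIRST {d, y}; in P::=d R', the suffix after R' is empty, so FOLLOW(R') ⊇ FOLLOW(P) = {d, y}. Thus FOLLOW(R') = {d, y}.
FOLLOW(U'): in U::=U' y, U' is followed by y with FIRST {y}; in U'::=P U' y, U' is followed by y with FIRST {y}; in R'::=U P U', the suffix after U' is empty, so FOLLOW(U') ⊇ FOLLOW(R') = {d, y}. Thus FOLLOW(U') = {d, y}.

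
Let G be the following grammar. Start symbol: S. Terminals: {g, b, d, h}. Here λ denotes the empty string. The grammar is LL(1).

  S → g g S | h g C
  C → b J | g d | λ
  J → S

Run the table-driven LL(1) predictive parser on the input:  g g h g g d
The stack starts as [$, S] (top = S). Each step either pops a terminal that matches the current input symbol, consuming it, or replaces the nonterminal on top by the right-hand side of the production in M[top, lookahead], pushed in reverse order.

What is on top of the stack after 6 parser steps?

C

     Stack    Input          Action
  1  $ S      g g h g g d $  expand S → g g S
  2  $ S g g  g g h g g d $  match g
  3  $ S g    g h g g d $    match g
  4  $ S      h g g d $      expand S → h g C
  5  $ C g h  h g g d $      match h
  6  $ C g    g g d $        match g
Stack after step 6: $ C (top = C).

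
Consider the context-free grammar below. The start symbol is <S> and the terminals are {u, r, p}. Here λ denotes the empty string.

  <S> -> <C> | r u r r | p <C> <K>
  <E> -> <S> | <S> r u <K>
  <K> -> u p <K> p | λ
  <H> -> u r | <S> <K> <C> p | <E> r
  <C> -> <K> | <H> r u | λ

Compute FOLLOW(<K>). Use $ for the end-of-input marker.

{$, p, r, u}

FIRST(<K>) = {λ, u}
FIRST(<S>) = {λ, p, r, u}  (via <C>)
FIRST(<E>) = {λ, p, r, u}  (via <S>, <S> r u <K>)
FIRST(<H>) = {p, r, u}  (via <S> <K> <C> p, <E> r)
FIRST(<C>) = {λ, p, r, u}  (via <K>, <H> r u)
FOLLOW(<S>) includes $ since <S> is the start symbol.
FOLLOW(<E>): in <H>-><E> r, <E> is followed by r with FIRST {r}. Thus FOLLOW(<E>) = {r}.
FOLLOW(<S>): in <E>-><S>, the suffix after <S> is empty, so FOLLOW(<S>) ⊇ FOLLOW(<E>) = {r}; in <E>-><S> r u <K>, <S> is followed by r u <K> with FIRST {r}; in <H>-><S> <K> <C> p, <S> is followed by <K> <C> p with FIRST {p, r, u}. Thus FOLLOW(<S>) = {$, p, r, u}.
FOLLOW(<H>): in <C>-><H> r u, <H> is followed by r u with FIRST {r}. Thus FOLLOW(<H>) = {r}.
FOLLOW(<C>): in <S>-><C>, the suffix after <C> is empty, so FOLLOW(<C>) ⊇ FOLLOW(<S>) = {$, p, r, u}; in <S>->p <C> <K>, <C> is followed by <K> with FIRST {λ, u}; in <S>->p <C> <K>, the suffix after <C> is nullable, so FOLLOW(<C>) ⊇ FOLLOW(<S>) = {$, p, r, u}; in <H>-><S> <K> <C> p, <C> is followed by p with FIRST {p}. Thus FOLLOW(<C>) = {$, p, r, u}.
FOLLOW(<K>): in <S>->p <C> <K>, the suffix after <K> is empty, so FOLLOW(<K>) ⊇ FOLLOW(<S>) = {$, p, r, u}; in <E>-><S> r u <K>, the suffix after <K> is empty, so FOLLOW(<K>) ⊇ FOLLOW(<E>) = {r}; in <K>->u p <K> p, <K> is followed by p with FIRST {p}; in <H>-><S> <K> <C> p, <K> is followed by <C> p with FIRST {p, r, u}; in <C>-><K>, the suffix after <K> is empty, so FOLLOW(<K>) ⊇ FOLLOW(<C>) = {$, p, r, u}. Thus FOLLOW(<K>) = {$, p, r, u}.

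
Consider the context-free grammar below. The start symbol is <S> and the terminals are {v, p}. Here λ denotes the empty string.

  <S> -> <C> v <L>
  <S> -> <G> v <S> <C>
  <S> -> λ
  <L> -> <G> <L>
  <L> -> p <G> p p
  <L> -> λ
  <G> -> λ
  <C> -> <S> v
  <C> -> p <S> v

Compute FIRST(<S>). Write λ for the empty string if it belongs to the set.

{λ, p, v}

FIRST(<G>): from <G>->λ we get {λ}. So FIRST(<G>) = {λ}.
FIRST(<L>): from <L>-><G> <L> we get {λ, p}; from <L>->p <G> p p we get {p}; from <L>->λ we get {λ}. So FIRST(<L>) = {λ, p}.
FIRST(<S>): from <S>-><C> v <L> we get {p, v}; from <S>-><G> v <S> <C> we get {v}; from <S>->λ we get {λ}. So FIRST(<S>) = {λ, p, v}.
FIRST(<C>): from <C>-><S> v we get {p, v}; from <C>->p <S> v we get {p}. So FIRST(<C>) = {p, v}.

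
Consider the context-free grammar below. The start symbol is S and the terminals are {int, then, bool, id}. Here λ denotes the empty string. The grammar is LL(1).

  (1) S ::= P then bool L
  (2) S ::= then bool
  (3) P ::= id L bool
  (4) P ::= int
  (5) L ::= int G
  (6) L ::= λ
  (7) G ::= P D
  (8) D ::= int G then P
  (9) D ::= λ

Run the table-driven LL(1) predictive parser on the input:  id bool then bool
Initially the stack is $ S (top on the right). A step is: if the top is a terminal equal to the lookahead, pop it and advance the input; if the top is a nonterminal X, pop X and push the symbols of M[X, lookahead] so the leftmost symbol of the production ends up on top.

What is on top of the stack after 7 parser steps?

L

     Stack                    Input                Action
  1  $ S                      id bool then bool $  expand S ::= P then bool L
  2  $ L bool then P          id bool then bool $  expand P ::= id L bool
  3  $ L bool then bool L id  id bool then bool $  match id
  4  $ L bool then bool L     bool then bool $     expand L ::= λ
  5  $ L bool then bool       bool then bool $     match bool
  6  $ L bool then            then bool $          match then
  7  $ L bool                 bool $               match bool
Stack after step 7: $ L (top = L).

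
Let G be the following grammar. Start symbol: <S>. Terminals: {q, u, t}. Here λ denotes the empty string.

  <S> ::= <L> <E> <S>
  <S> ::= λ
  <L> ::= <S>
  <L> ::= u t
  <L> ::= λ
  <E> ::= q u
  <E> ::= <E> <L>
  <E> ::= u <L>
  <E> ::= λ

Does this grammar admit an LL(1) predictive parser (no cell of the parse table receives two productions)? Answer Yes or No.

No

FIRST(<S>) = {λ, q, u}
FIRST(<L>) = {λ, q, u}
FIRST(<E>) = {λ, q, u}
FOLLOW(<S>) = {$, q, u}
FOLLOW(<L>) = {$, q, u}
FOLLOW(<E>) = {$, q, u}
Cell M[<E>, $] receives both <E> ::= <E> <L> and <E> ::= λ — the grammar is not LL(1).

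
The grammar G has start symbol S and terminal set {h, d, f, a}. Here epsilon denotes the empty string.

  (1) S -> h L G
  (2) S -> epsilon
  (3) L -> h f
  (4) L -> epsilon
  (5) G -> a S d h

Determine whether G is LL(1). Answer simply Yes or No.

Yes

FIRST(S) = {epsilon, h}
FIRST(L) = {epsilon, h}
FIRST(G) = {a}
FOLLOW(S) = {$, d}
FOLLOW(L) = {a}
FOLLOW(G) = {$, d}
Each cell of M receives at most one production.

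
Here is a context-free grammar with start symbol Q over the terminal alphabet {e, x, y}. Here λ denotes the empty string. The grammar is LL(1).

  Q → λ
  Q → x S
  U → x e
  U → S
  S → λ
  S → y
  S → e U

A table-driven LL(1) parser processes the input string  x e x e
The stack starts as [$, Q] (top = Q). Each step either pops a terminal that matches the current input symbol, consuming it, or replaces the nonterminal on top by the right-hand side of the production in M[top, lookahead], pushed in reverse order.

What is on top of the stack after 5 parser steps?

     Stack  Input      Action
  1  $ Q    x e x e $  expand Q → x S
  2  $ S x  x e x e $  match x
  3  $ S    e x e $    expand S → e U
  4  $ U e  e x e $    match e
  5  $ U    x e $      expand U → x e
Stack after step 5: $ e x (top = x).

x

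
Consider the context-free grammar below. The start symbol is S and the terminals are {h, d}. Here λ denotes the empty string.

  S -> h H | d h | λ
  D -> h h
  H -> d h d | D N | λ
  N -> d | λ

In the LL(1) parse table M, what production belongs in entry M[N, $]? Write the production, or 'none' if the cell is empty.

N -> λ

FIRST(S): from S->h H we get {h}; from S->d h we get {d}; from S->λ we get {λ}. So FIRST(S) = {λ, d, h}.
FIRST(D): from D->h h we get {h}. So FIRST(D) = {h}.
FIRST(N): from N->d we get {d}; from N->λ we get {λ}. So FIRST(N) = {λ, d}.
FIRST(H): from H->d h d we get {d}; from H->D N we get {h}; from H->λ we get {λ}. So FIRST(H) = {λ, d, h}.
FOLLOW(S) includes $ since S is the start symbol.
FOLLOW(H): in S->h H, the suffix after H is empty, so FOLLOW(H) ⊇ FOLLOW(S) = {$}. Thus FOLLOW(H) = {$}.
FOLLOW(N): in H->D N, the suffix after N is empty, so FOLLOW(N) ⊇ FOLLOW(H) = {$}. Thus FOLLOW(N) = {$}.
For N -> d: FIRST(d) = {d}, so it goes in M[N, t] for t ∈ {d}.
For N -> λ: FIRST(λ) = {λ}, so it goes in M[N, t] for t ∈ {}; since λ ∈ FIRST, also for every t ∈ FOLLOW(N) = {$}.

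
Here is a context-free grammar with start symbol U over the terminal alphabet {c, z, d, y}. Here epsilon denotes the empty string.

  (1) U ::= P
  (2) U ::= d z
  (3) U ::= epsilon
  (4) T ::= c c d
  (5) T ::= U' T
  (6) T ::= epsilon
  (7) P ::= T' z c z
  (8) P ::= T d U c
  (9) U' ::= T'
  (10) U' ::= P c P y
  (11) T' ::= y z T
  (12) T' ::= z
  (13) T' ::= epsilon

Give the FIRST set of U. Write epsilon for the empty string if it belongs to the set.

FIRST(T'): from T'::=y z T we get {y}; from T'::=z we get {z}; from T'::=epsilon we get {epsilon}. So FIRST(T') = {epsilon, y, z}.
FIRST(U): from U::=P we get {c, d, y, z}; from U::=d z we get {d}; from U::=epsilon we get {epsilon}. So FIRST(U) = {epsilon, c, d, y, z}.
FIRST(T): from T::=c c d we get {c}; from T::=U' T we get {epsilon, c, d, y, z}; from T::=epsilon we get {epsilon}. So FIRST(T) = {epsilon, c, d, y, z}.
FIRST(P): from P::=T' z c z we get {y, z}; from P::=T d U c we get {c, d, y, z}. So FIRST(P) = {c, d, y, z}.
FIRST(U'): from U'::=T' we get {epsilon, y, z}; from U'::=P c P y we get {c, d, y, z}. So FIRST(U') = {epsilon, c, d, y, z}.

{epsilon, c, d, y, z}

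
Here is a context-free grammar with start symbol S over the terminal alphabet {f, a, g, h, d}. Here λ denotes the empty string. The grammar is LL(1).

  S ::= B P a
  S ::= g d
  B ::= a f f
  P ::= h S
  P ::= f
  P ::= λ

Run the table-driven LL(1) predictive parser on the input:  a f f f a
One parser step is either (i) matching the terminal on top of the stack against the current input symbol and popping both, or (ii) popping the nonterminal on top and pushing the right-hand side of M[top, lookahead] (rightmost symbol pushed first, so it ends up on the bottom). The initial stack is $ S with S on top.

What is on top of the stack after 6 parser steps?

f

     Stack        Input        Action
  1  $ S          a f f f a $  expand S ::= B P a
  2  $ a P B      a f f f a $  expand B ::= a f f
  3  $ a P f f a  a f f f a $  match a
  4  $ a P f f    f f f a $    match f
  5  $ a P f      f f a $      match f
  6  $ a P        f a $        expand P ::= f
Stack after step 6: $ a f (top = f).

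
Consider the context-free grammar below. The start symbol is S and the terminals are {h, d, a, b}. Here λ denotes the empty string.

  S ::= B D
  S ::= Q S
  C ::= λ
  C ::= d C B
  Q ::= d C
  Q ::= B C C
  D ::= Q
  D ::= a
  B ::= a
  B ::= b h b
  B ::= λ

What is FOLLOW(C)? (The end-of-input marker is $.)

FIRST(C): from C::=λ we get {λ}; from C::=d C B we get {d}. So FIRST(C) = {λ, d}.
FIRST(B): from B::=a we get {a}; from B::=b h b we get {b}; from B::=λ we get {λ}. So FIRST(B) = {λ, a, b}.
FIRST(Q): from Q::=d C we get {d}; from Q::=B C C we get {λ, a, b, d}. So FIRST(Q) = {λ, a, b, d}.
FIRST(D): from D::=Q we get {λ, a, b, d}; from D::=a we get {a}. So FIRST(D) = {λ, a, b, d}.
FIRST(S): from S::=B D we get {λ, a, b, d}; from S::=Q S we get {λ, a, b, d}. So FIRST(S) = {λ, a, b, d}.
FOLLOW(S) includes $ since S is the start symbol.
FOLLOW(S): in S::=Q S, the suffix after S is empty (adds nothing new). Thus FOLLOW(S) = {$}.
FOLLOW(D): in S::=B D, the suffix after D is empty, so FOLLOW(D) ⊇ FOLLOW(S) = {$}. Thus FOLLOW(D) = {$}.
FOLLOW(Q): in S::=Q S, Q is followed by S with FIRST {λ, a, b, d}; in S::=Q S, the suffix after Q is nullable, so FOLLOW(Q) ⊇ FOLLOW(S) = {$}; in D::=Q, the suffix after Q is empty, so FOLLOW(Q) ⊇ FOLLOW(D) = {$}. Thus FOLLOW(Q) = {$, a, b, d}.
FOLLOW(C): in C::=d C B, C is followed by B with FIRST {λ, a, b}; in C::=d C B, the suffix after C is nullable (adds nothing new); in Q::=d C, the suffix after C is empty, so FOLLOW(C) ⊇ FOLLOW(Q) = {$, a, b, d}; in Q::=B C C (occurrence 1), C is followed by C with FIRST {λ, d}; in Q::=B C C (occurrence 1), the suffix after C is nullable, so FOLLOW(C) ⊇ FOLLOW(Q) = {$, a, b, d}; in Q::=B C C (occurrence 2), the suffix after C is empty, so FOLLOW(C) ⊇ FOLLOW(Q) = {$, a, b, d}. Thus FOLLOW(C) = {$, a, b, d}.
FOLLOW(B): in S::=B D, B is followed by D with FIRST {λ, a, b, d}; in S::=B D, the suffix after B is nullable, so FOLLOW(B) ⊇ FOLLOW(S) = {$}; in C::=d C B, the suffix after B is empty, so FOLLOW(B) ⊇ FOLLOW(C) = {$, a, b, d}; in Q::=B C C, B is followed by C C with FIRST {λ, d}; in Q::=B C C, the suffix after B is nullable, so FOLLOW(B) ⊇ FOLLOW(Q) = {$, a, b, d}. Thus FOLLOW(B) = {$, a, b, d}.

{$, a, b, d}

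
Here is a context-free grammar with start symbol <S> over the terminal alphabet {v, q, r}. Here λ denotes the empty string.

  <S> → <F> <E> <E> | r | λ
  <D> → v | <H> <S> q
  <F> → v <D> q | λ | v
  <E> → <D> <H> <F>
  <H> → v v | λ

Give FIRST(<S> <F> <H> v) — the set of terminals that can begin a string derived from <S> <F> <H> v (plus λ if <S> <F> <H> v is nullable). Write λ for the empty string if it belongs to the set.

FIRST(<F>): from <F>→v <D> q we get {v}; from <F>→λ we get {λ}; from <F>→v we get {v}. So FIRST(<F>) = {λ, v}.
FIRST(<H>): from <H>→v v we get {v}; from <H>→λ we get {λ}. So FIRST(<H>) = {λ, v}.
FIRST(<S>): from <S>→<F> <E> <E> we get {q, r, v}; from <S>→r we get {r}; from <S>→λ we get {λ}. So FIRST(<S>) = {λ, q, r, v}.
FIRST(<D>): from <D>→v we get {v}; from <D>→<H> <S> q we get {q, r, v}. So FIRST(<D>) = {q, r, v}.
FIRST(<E>): from <E>→<D> <H> <F> we get {q, r, v}. So FIRST(<E>) = {q, r, v}.
FIRST(<S> <F> <H> v): take FIRST of each symbol in turn, carrying on past any symbol whose FIRST contains λ; result {q, r, v}.

{q, r, v}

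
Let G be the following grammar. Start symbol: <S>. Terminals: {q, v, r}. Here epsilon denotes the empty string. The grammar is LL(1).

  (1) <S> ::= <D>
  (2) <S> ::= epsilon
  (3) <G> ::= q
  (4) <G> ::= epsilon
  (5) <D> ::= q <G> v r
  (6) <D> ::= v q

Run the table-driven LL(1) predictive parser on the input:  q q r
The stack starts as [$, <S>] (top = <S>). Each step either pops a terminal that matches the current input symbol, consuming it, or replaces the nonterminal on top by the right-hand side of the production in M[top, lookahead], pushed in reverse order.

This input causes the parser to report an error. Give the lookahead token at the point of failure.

r

     Stack        Input    Action
  1  $ <S>        q q r $  expand <S> ::= <D>
  2  $ <D>        q q r $  expand <D> ::= q <G> v r
  3  $ r v <G> q  q q r $  match q
  4  $ r v <G>    q r $    expand <G> ::= q
  5  $ r v q      q r $    match q
  6  $ r v        r $      error: top is terminal v but lookahead is r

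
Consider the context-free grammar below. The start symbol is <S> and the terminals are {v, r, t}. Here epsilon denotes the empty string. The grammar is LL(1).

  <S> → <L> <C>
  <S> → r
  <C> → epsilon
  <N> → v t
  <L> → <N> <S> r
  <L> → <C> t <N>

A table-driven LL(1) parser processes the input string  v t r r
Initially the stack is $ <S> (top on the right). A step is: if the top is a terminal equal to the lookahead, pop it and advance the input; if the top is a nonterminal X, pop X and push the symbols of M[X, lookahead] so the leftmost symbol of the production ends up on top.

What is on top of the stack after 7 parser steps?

r

     Stack            Input      Action
  1  $ <S>            v t r r $  expand <S> → <L> <C>
  2  $ <C> <L>        v t r r $  expand <L> → <N> <S> r
  3  $ <C> r <S> <N>  v t r r $  expand <N> → v t
  4  $ <C> r <S> t v  v t r r $  match v
  5  $ <C> r <S> t    t r r $    match t
  6  $ <C> r <S>      r r $      expand <S> → r
  7  $ <C> r r        r r $      match r
Stack after step 7: $ <C> r (top = r).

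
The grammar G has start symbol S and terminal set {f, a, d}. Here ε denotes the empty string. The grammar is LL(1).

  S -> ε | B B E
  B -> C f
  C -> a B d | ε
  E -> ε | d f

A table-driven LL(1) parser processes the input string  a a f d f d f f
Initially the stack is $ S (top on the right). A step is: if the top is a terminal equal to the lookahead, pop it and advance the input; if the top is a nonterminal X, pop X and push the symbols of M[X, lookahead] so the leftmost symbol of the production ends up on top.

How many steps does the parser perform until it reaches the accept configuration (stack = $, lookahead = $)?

      Stack              Input              Action
   1  $ S                a a f d f d f f $  expand S -> B B E
   2  $ E B B            a a f d f d f f $  expand B -> C f
   3  $ E B f C          a a f d f d f f $  expand C -> a B d
   4  $ E B f d B a      a a f d f d f f $  match a
   5  $ E B f d B        a f d f d f f $    expand B -> C f
   6  $ E B f d f C      a f d f d f f $    expand C -> a B d
   7  $ E B f d f d B a  a f d f d f f $    match a
   8  $ E B f d f d B    f d f d f f $      expand B -> C f
   9  $ E B f d f d f C  f d f d f f $      expand C -> ε
  10  $ E B f d f d f    f d f d f f $      match f
  11  $ E B f d f d      d f d f f $        match d
  12  $ E B f d f        f d f f $          match f
  13  $ E B f d          d f f $            match d
  14  $ E B f            f f $              match f
  15  $ E B              f $                expand B -> C f
  16  $ E f C            f $                expand C -> ε
  17  $ E f              f $                match f
  18  $ E                $                  expand E -> ε
Accept reached after 18 steps.

18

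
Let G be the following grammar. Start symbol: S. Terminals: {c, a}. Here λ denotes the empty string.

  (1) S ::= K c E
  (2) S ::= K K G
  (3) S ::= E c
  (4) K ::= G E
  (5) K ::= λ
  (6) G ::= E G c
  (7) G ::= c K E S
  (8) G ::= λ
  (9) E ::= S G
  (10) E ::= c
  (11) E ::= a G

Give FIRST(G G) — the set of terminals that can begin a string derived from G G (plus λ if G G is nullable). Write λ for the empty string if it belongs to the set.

{λ, a, c}

FIRST(S): from S::=K c E we get {a, c}; from S::=K K G we get {λ, a, c}; from S::=E c we get {a, c}. So FIRST(S) = {λ, a, c}.
FIRST(K): from K::=G E we get {λ, a, c}; from K::=λ we get {λ}. So FIRST(K) = {λ, a, c}.
FIRST(G): from G::=E G c we get {a, c}; from G::=c K E S we get {c}; from G::=λ we get {λ}. So FIRST(G) = {λ, a, c}.
FIRST(E): from E::=S G we get {λ, a, c}; from E::=c we get {c}; from E::=a G we get {a}. So FIRST(E) = {λ, a, c}.
FIRST(G G): take FIRST of each symbol in turn, carrying on past any symbol whose FIRST contains λ; result {λ, a, c}.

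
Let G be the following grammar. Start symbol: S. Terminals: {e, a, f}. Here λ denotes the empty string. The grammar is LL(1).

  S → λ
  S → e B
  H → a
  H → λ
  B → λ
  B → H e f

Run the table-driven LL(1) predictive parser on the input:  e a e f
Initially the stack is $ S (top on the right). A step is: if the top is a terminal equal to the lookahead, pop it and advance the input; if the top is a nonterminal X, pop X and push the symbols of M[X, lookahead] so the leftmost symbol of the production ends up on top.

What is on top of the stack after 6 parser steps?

f

     Stack    Input      Action
  1  $ S      e a e f $  expand S → e B
  2  $ B e    e a e f $  match e
  3  $ B      a e f $    expand B → H e f
  4  $ f e H  a e f $    expand H → a
  5  $ f e a  a e f $    match a
  6  $ f e    e f $      match e
Stack after step 6: $ f (top = f).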